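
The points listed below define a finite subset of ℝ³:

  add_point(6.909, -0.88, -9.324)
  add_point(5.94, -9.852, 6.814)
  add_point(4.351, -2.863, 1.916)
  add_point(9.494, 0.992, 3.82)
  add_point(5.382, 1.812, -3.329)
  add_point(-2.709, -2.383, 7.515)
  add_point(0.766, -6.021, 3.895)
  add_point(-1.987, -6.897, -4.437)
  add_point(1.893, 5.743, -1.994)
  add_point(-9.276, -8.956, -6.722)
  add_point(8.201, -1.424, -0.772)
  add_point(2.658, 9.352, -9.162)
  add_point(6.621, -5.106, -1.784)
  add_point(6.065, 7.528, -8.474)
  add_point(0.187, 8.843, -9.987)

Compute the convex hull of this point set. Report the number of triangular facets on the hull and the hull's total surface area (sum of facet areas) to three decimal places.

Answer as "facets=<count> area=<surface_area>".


Points on the hull: [0, 1, 3, 5, 8, 9, 10, 11, 12, 13, 14] (11 of 15).

Facet areas (half cross-product norm):
  f1: (p5, p14, p9) → 160.4129
  f2: (p0, p14, p9) → 107.2281
  f3: (p8, p5, p3) → 64.8189
  f4: (p8, p5, p14) → 34.8542
  f5: (p13, p0, p3) → 56.0905
  f6: (p13, p0, p14) → 25.3227
  f7: (p1, p5, p3) → 63.0991
  f8: (p1, p5, p9) → 97.3146
  f9: (p11, p8, p14) → 10.6432
  f10: (p11, p13, p14) → 3.3026
  f11: (p11, p8, p3) → 33.9447
  f12: (p11, p13, p3) → 23.1310
  f13: (p10, p0, p3) → 12.0132
  f14: (p10, p1, p3) → 30.3708
  f15: (p12, p10, p0) → 17.3709
  f16: (p12, p10, p1) → 19.7361
  f17: (p12, p0, p9) → 73.4258
  f18: (p12, p1, p9) → 83.8343
Σ area = 916.914

Euler: V−E+F = 11−27+18 = 2.

facets=18 area=916.914


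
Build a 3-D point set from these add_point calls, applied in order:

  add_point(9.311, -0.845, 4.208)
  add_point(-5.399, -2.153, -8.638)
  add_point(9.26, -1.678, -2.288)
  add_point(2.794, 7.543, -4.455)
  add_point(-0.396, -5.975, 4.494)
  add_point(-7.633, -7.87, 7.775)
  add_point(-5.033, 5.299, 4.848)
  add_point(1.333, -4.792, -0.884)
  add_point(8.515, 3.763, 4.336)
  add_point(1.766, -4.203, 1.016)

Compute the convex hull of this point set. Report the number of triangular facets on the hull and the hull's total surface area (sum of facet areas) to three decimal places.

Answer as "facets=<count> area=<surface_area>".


Extreme-point indices: [0, 1, 2, 3, 4, 5, 6, 7, 8] — 9 of 10 on the boundary.

Triangle areas on the boundary:
  f1: (p6, p1, p5) → 101.5894
  f2: (p6, p1, p3) → 79.2102
  f3: (p2, p1, p3) → 75.4110
  f4: (p8, p6, p3) → 65.0564
  f5: (p8, p2, p0) → 15.1431
  f6: (p8, p2, p3) → 44.9640
  f7: (p8, p0, p5) → 42.7248
  f8: (p8, p6, p5) → 93.3641
  f9: (p7, p1, p5) → 67.6525
  f10: (p7, p2, p1) → 42.4303
  f11: (p4, p7, p5) → 17.1257
  f12: (p4, p7, p2) → 21.5632
  f13: (p4, p0, p5) → 19.3842
  f14: (p4, p2, p0) → 35.9363
Σ area = 721.555

Euler characteristic 9−21+14 = 2 ✓

facets=14 area=721.555


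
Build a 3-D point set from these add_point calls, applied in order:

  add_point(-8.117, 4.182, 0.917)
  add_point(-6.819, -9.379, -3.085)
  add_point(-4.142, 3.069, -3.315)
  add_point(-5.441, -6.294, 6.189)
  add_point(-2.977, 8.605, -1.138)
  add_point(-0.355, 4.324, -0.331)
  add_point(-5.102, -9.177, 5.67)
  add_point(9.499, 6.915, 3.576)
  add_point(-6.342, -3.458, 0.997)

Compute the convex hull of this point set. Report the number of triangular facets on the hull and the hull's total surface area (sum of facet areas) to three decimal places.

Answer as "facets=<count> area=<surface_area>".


facets=10 area=528.554

Extreme-point indices: [0, 1, 2, 3, 4, 6, 7] — 7 of 9 on the boundary.

Per-facet area ½‖(b−a)×(c−a)‖:
  f1: (p3, p7, p0) → 107.1799
  f2: (p2, p1, p0) → 37.6257
  f3: (p2, p1, p7) → 91.4045
  f4: (p6, p1, p0) → 60.8105
  f5: (p6, p3, p0) → 10.6451
  f6: (p6, p1, p7) → 97.2758
  f7: (p6, p3, p7) → 25.0759
  f8: (p4, p7, p0) → 41.4364
  f9: (p4, p2, p0) → 17.0934
  f10: (p4, p2, p7) → 40.0070
Σ area = 528.554

Euler: V−E+F = 7−15+10 = 2.


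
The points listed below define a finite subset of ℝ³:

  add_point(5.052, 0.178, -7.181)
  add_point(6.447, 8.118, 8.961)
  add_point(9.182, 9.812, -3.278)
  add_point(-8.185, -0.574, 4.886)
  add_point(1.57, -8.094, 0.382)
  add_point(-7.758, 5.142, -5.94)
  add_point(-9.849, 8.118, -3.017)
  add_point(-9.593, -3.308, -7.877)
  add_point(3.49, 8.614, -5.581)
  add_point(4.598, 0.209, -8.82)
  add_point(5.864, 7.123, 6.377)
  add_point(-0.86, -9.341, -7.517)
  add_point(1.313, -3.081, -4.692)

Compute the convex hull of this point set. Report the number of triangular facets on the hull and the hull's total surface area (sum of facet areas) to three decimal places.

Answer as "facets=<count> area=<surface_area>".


facets=18 area=1021.908

Points on the hull: [0, 1, 2, 3, 4, 5, 6, 7, 8, 9, 11] (11 of 13).

Per-facet area ½‖(b−a)×(c−a)‖:
  f1: (p1, p2, p6) → 117.3602
  f2: (p3, p1, p6) → 103.3832
  f3: (p4, p3, p11) → 53.7659
  f4: (p4, p3, p1) → 110.8954
  f5: (p4, p1, p2) → 115.7199
  f6: (p8, p2, p6) → 23.6866
  f7: (p8, p9, p2) → 27.8279
  f8: (p7, p9, p11) → 58.5873
  f9: (p7, p3, p6) → 66.9919
  f10: (p7, p3, p11) → 69.7132
  f11: (p0, p9, p11) → 9.4206
  f12: (p0, p4, p11) → 44.5655
  f13: (p0, p9, p2) → 8.6372
  f14: (p0, p4, p2) → 57.1527
  f15: (p5, p8, p9) → 52.6879
  f16: (p5, p7, p9) → 59.0454
  f17: (p5, p8, p6) → 26.7983
  f18: (p5, p7, p6) → 15.6696
Σ area = 1021.908

Check V−E+F: 11 − 27 + 18 = 2.


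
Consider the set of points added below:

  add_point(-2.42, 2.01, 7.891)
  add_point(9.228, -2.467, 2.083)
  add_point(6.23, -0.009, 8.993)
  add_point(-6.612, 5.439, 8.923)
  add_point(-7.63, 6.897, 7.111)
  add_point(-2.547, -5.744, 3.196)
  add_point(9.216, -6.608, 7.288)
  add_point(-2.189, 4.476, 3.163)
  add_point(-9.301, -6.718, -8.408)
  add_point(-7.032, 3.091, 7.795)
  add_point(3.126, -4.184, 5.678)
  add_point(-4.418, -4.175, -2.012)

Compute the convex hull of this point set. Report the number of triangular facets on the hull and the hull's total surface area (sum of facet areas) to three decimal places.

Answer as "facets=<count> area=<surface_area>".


9 of the 12 inputs are extreme points: [1, 2, 3, 4, 5, 6, 7, 8, 9].

Area of each hull facet:
  f1: (p6, p1, p8) → 69.8292
  f2: (p6, p2, p1) → 22.9697
  f3: (p7, p1, p8) → 117.8889
  f4: (p7, p4, p8) → 60.5244
  f5: (p7, p2, p1) → 44.2438
  f6: (p7, p2, p4) → 36.2231
  f7: (p5, p6, p8) → 55.5562
  f8: (p3, p2, p4) → 14.2062
  f9: (p3, p6, p2) → 36.3068
  f10: (p9, p5, p6) → 64.9412
  f11: (p9, p3, p6) → 23.5673
  f12: (p9, p5, p8) → 71.7981
  f13: (p9, p4, p8) → 35.1854
  f14: (p9, p3, p4) → 3.3154
Σ area = 656.556

Euler characteristic 9−21+14 = 2 ✓

facets=14 area=656.556


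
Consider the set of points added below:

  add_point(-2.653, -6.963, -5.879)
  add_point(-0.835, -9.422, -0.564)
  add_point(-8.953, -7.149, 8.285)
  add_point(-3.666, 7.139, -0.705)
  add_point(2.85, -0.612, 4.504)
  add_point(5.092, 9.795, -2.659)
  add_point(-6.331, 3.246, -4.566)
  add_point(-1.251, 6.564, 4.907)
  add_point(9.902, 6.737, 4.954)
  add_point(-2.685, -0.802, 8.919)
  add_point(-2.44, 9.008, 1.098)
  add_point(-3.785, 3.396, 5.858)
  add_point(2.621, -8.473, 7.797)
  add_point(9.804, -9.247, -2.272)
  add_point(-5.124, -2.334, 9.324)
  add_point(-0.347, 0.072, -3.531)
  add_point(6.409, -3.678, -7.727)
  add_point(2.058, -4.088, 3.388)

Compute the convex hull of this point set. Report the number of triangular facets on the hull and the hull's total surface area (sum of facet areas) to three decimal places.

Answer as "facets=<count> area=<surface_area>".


Hull vertices (14/18): indices [0, 1, 2, 5, 6, 7, 8, 9, 10, 11, 12, 13, 14, 16].

Area of each hull facet:
  f1: (p12, p1, p2) → 50.1207
  f2: (p10, p5, p8) → 40.1138
  f3: (p10, p6, p2) → 75.0285
  f4: (p10, p6, p5) → 37.3816
  f5: (p16, p6, p5) → 86.7753
  f6: (p16, p5, p8) → 68.5885
  f7: (p9, p12, p8) → 71.0753
  f8: (p0, p16, p6) → 53.6276
  f9: (p0, p1, p2) → 35.0161
  f10: (p0, p6, p2) → 82.3491
  f11: (p13, p12, p1) → 47.6896
  f12: (p13, p0, p1) → 32.6732
  f13: (p13, p0, p16) → 41.7084
  f14: (p13, p12, p8) → 100.1631
  f15: (p13, p16, p8) → 70.3912
  f16: (p14, p12, p2) → 31.1867
  f17: (p14, p9, p12) → 13.6375
  f18: (p7, p10, p8) → 25.2725
  f19: (p7, p9, p8) → 46.6844
  f20: (p7, p14, p9) → 9.2653
  f21: (p11, p7, p10) → 8.8089
  f22: (p11, p7, p14) → 6.9394
  f23: (p11, p10, p2) → 22.4303
  f24: (p11, p14, p2) → 15.5539
Σ area = 1072.481

Check V−E+F: 14 − 36 + 24 = 2.

facets=24 area=1072.481


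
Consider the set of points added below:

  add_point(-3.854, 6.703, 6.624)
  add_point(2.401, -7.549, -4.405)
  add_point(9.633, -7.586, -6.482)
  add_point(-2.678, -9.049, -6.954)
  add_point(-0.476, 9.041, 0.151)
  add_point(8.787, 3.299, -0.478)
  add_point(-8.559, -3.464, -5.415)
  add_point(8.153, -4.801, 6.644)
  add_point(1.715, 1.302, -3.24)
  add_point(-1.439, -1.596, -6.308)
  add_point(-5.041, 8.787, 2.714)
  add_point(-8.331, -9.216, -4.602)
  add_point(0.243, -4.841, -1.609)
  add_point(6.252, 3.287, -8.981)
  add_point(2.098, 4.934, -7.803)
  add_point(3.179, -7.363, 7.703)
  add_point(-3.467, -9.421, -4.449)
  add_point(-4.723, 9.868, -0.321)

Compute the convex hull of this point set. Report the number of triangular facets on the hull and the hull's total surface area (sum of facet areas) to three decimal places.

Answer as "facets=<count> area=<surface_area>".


facets=24 area=1038.565

Points on the hull: [0, 2, 3, 4, 5, 6, 7, 10, 11, 13, 14, 15, 16, 17] (14 of 18).

Per-facet area ½‖(b−a)×(c−a)‖:
  f1: (p13, p5, p2) → 49.5415
  f2: (p7, p15, p2) → 37.7813
  f3: (p7, p5, p2) → 63.4611
  f4: (p14, p17, p6) → 73.5923
  f5: (p14, p13, p6) → 27.1467
  f6: (p16, p15, p2) → 87.6720
  f7: (p16, p11, p15) → 29.6299
  f8: (p0, p11, p15) → 129.1789
  f9: (p0, p7, p15) → 44.8675
  f10: (p0, p11, p6) → 41.4514
  f11: (p0, p7, p5) → 78.9490
  f12: (p3, p16, p2) → 15.8164
  f13: (p3, p16, p11) → 6.2351
  f14: (p3, p13, p2) → 71.0539
  f15: (p3, p13, p6) → 63.0653
  f16: (p3, p11, p6) → 17.7868
  f17: (p10, p17, p6) → 23.9221
  f18: (p10, p0, p6) → 34.2776
  f19: (p4, p0, p5) → 40.3831
  f20: (p4, p13, p5) → 47.5804
  f21: (p4, p10, p17) → 7.0284
  f22: (p4, p10, p0) → 11.7441
  f23: (p4, p14, p17) → 19.5687
  f24: (p4, p14, p13) → 16.8313
Σ area = 1038.565

Check V−E+F: 14 − 36 + 24 = 2.


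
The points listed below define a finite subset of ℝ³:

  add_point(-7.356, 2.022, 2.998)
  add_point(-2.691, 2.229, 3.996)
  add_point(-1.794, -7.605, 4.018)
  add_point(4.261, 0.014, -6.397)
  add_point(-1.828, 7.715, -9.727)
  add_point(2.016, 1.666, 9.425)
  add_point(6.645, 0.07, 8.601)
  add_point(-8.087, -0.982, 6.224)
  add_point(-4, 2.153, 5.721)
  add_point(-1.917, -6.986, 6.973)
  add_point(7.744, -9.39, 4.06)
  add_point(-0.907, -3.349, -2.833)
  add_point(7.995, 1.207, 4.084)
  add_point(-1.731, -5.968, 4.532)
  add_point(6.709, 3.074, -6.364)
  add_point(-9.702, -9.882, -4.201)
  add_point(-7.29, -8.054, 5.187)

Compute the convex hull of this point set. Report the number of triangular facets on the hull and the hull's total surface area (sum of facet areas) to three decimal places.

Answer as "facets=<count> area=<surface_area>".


Hull vertices (13/17): indices [0, 3, 4, 5, 6, 7, 8, 9, 10, 12, 14, 15, 16].

Facet areas (half cross-product norm):
  f1: (p5, p4, p12) → 72.6440
  f2: (p14, p4, p12) → 47.6550
  f3: (p9, p7, p5) → 40.3932
  f4: (p0, p4, p15) → 105.6452
  f5: (p0, p7, p15) → 30.7032
  f6: (p10, p14, p12) → 55.8429
  f7: (p16, p7, p15) → 33.9199
  f8: (p16, p9, p7) → 20.5607
  f9: (p16, p10, p15) → 73.7354
  f10: (p16, p10, p9) → 20.1498
  f11: (p8, p7, p5) → 14.9491
  f12: (p8, p0, p7) → 9.1923
  f13: (p8, p5, p4) → 53.7578
  f14: (p8, p0, p4) → 31.4985
  f15: (p3, p10, p15) → 120.3682
  f16: (p3, p10, p14) → 26.5874
  f17: (p3, p4, p15) → 89.4338
  f18: (p3, p14, p4) → 19.8581
  f19: (p6, p9, p5) → 24.3385
  f20: (p6, p10, p9) → 49.5168
  f21: (p6, p5, p12) → 11.3280
  f22: (p6, p10, p12) → 24.9588
Σ area = 977.036

Euler characteristic 13−33+22 = 2 ✓

facets=22 area=977.036


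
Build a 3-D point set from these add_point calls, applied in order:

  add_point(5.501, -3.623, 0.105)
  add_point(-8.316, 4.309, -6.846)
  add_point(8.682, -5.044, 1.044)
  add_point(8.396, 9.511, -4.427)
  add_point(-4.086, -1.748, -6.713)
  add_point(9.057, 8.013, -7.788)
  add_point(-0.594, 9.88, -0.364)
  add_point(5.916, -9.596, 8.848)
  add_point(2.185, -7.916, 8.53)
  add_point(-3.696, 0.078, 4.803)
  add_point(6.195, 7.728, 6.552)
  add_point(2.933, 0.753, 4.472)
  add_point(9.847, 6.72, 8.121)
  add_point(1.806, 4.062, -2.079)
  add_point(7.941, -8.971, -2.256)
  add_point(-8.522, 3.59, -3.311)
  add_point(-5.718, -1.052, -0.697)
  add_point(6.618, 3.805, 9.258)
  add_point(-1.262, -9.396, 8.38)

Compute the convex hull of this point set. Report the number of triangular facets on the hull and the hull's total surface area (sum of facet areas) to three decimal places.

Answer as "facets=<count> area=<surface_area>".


15 of the 19 inputs are extreme points: [1, 2, 3, 4, 5, 6, 7, 9, 10, 12, 14, 15, 16, 17, 18].

Area of each hull facet:
  f1: (p18, p14, p7) → 40.4117
  f2: (p4, p14, p5) → 113.4390
  f3: (p4, p18, p14) → 99.0940
  f4: (p2, p7, p12) → 65.0860
  f5: (p2, p14, p7) → 24.3103
  f6: (p2, p5, p12) → 98.5132
  f7: (p2, p14, p5) → 39.2945
  f8: (p17, p7, p12) → 22.2152
  f9: (p17, p18, p7) → 48.2887
  f10: (p1, p6, p15) → 18.9232
  f11: (p1, p6, p5) → 70.4938
  f12: (p1, p4, p15) → 13.2021
  f13: (p1, p4, p5) → 60.5861
  f14: (p3, p5, p12) → 15.5528
  f15: (p3, p6, p5) → 15.4614
  f16: (p16, p18, p15) → 12.3590
  f17: (p16, p4, p15) → 18.4602
  f18: (p16, p4, p18) → 35.4854
  f19: (p10, p17, p12) → 8.5140
  f20: (p10, p3, p12) → 22.5892
  f21: (p10, p3, p6) → 46.0104
  f22: (p9, p18, p15) → 37.1610
  f23: (p9, p17, p18) → 61.5760
  f24: (p9, p6, p15) → 49.1579
  f25: (p9, p10, p6) → 54.2422
  f26: (p9, p10, p17) → 28.3029
Σ area = 1118.730

Euler: V−E+F = 15−39+26 = 2.

facets=26 area=1118.730


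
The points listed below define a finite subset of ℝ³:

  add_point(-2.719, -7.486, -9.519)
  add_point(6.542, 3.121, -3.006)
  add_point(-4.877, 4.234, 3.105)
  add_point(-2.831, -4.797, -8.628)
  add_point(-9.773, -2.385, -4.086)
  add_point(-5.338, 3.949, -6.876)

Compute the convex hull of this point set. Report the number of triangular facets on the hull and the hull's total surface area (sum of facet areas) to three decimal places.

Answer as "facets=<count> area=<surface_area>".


facets=6 area=363.077

Points on the hull: [0, 1, 2, 4, 5] (5 of 6).

Facet areas (half cross-product norm):
  f1: (p2, p0, p4) → 52.7152
  f2: (p2, p0, p1) → 97.1339
  f3: (p5, p0, p4) → 41.5796
  f4: (p5, p0, p1) → 73.7430
  f5: (p5, p2, p4) → 39.2925
  f6: (p5, p2, p1) → 58.6129
Σ area = 363.077

Check V−E+F: 5 − 9 + 6 = 2.


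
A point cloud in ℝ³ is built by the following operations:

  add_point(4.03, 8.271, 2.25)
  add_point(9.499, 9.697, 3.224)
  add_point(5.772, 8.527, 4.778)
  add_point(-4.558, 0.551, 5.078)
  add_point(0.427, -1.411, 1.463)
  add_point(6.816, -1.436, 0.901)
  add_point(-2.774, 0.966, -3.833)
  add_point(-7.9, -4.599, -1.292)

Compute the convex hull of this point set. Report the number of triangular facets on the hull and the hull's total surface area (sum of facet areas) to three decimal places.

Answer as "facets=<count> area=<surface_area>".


Hull vertices (7/8): indices [0, 1, 2, 3, 5, 6, 7].

Facet areas (half cross-product norm):
  f1: (p6, p3, p7) → 32.0523
  f2: (p5, p3, p7) → 54.3108
  f3: (p5, p6, p7) → 42.0982
  f4: (p5, p6, p1) → 63.8459
  f5: (p0, p6, p1) → 20.1689
  f6: (p0, p6, p3) → 49.4629
  f7: (p2, p0, p1) → 6.3156
  f8: (p2, p0, p3) → 17.6475
  f9: (p2, p5, p1) → 22.5626
  f10: (p2, p5, p3) → 61.4499
Σ area = 369.915

Euler characteristic 7−15+10 = 2 ✓

facets=10 area=369.915


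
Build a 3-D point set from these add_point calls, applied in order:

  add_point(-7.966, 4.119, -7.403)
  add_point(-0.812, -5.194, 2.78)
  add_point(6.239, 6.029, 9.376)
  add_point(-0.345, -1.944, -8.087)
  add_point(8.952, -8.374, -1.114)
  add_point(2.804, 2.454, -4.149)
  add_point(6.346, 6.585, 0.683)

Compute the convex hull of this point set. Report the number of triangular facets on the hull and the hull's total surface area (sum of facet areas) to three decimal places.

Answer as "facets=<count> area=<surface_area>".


7 of the 7 inputs are extreme points: [0, 1, 2, 3, 4, 5, 6].

Triangle areas on the boundary:
  f1: (p2, p6, p0) → 64.0832
  f2: (p2, p6, p4) → 66.4919
  f3: (p1, p2, p0) → 114.8734
  f4: (p1, p2, p4) → 81.2092
  f5: (p3, p1, p0) → 55.2417
  f6: (p3, p1, p4) → 59.5991
  f7: (p5, p6, p4) → 46.4491
  f8: (p5, p3, p4) → 42.0924
  f9: (p5, p6, p0) → 34.0667
  f10: (p5, p3, p0) → 32.5494
Σ area = 596.656

Euler characteristic 7−15+10 = 2 ✓

facets=10 area=596.656


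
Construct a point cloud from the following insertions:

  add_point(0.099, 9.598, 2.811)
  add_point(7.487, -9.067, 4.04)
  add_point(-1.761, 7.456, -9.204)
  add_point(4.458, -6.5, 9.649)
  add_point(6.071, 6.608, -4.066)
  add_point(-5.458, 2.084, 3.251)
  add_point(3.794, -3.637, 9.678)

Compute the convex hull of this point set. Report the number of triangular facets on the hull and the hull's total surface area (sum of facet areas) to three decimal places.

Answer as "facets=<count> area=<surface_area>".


Hull vertices (7/7): indices [0, 1, 2, 3, 4, 5, 6].

Facet areas (half cross-product norm):
  f1: (p2, p1, p5) → 119.7321
  f2: (p2, p0, p5) → 56.7754
  f3: (p6, p0, p5) → 59.0386
  f4: (p4, p2, p1) → 76.4270
  f5: (p4, p2, p0) → 44.5361
  f6: (p4, p6, p1) → 73.2892
  f7: (p4, p6, p0) → 73.2764
  f8: (p3, p1, p5) → 49.4836
  f9: (p3, p6, p5) → 14.8333
  f10: (p3, p6, p1) → 8.9059
Σ area = 576.298

Euler: V−E+F = 7−15+10 = 2.

facets=10 area=576.298


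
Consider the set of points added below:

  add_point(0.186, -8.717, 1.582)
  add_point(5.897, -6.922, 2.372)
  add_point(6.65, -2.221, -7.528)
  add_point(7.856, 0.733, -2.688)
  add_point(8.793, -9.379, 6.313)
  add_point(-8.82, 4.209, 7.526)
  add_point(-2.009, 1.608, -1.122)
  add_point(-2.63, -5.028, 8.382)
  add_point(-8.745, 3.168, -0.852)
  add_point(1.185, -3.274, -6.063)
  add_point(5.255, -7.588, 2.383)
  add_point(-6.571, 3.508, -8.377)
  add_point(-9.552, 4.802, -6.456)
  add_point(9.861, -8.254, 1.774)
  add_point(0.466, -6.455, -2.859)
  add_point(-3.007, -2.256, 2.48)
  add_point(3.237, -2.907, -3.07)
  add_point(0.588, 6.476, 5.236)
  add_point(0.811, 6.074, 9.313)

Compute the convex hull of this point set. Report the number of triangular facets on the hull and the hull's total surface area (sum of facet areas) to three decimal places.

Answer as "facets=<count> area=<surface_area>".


14 of the 19 inputs are extreme points: [0, 2, 3, 4, 5, 7, 8, 9, 11, 12, 13, 14, 17, 18].

Triangle areas on the boundary:
  f1: (p5, p17, p12) → 68.4108
  f2: (p0, p4, p13) → 22.6930
  f3: (p18, p5, p17) → 19.9893
  f4: (p14, p0, p12) → 33.4970
  f5: (p14, p2, p13) → 44.6528
  f6: (p14, p0, p13) → 24.1363
  f7: (p8, p5, p12) → 10.4073
  f8: (p8, p0, p12) → 39.5577
  f9: (p3, p18, p17) → 20.5919
  f10: (p3, p2, p13) → 29.6311
  f11: (p3, p4, p13) → 20.0776
  f12: (p3, p18, p4) → 98.3192
  f13: (p11, p14, p12) → 22.4318
  f14: (p11, p3, p2) → 41.8079
  f15: (p11, p17, p12) → 29.2490
  f16: (p11, p3, p17) → 88.2462
  f17: (p7, p8, p5) → 47.0551
  f18: (p7, p8, p0) → 56.1950
  f19: (p7, p0, p4) → 40.4279
  f20: (p7, p18, p4) → 72.0721
  f21: (p7, p18, p5) → 51.0810
  f22: (p9, p14, p2) → 11.7146
  f23: (p9, p11, p2) → 25.8769
  f24: (p9, p11, p14) → 21.1101
Σ area = 939.232

Euler characteristic 14−36+24 = 2 ✓

facets=24 area=939.232


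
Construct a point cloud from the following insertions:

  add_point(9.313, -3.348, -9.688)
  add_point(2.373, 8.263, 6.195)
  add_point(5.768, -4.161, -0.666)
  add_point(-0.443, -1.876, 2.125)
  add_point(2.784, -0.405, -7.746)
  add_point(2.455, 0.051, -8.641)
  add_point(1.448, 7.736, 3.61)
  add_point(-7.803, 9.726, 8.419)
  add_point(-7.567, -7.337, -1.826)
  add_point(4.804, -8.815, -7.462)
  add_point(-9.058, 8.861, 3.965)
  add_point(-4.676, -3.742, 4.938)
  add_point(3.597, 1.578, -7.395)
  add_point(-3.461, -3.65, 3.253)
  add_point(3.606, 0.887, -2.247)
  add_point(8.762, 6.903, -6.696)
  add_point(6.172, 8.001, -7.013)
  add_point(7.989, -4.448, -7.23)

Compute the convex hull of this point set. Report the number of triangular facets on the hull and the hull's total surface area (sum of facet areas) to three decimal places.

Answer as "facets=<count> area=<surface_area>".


facets=20 area=960.567

Points on the hull: [0, 1, 2, 5, 7, 8, 9, 10, 11, 15, 16, 17] (12 of 18).

Triangle areas on the boundary:
  f1: (p5, p9, p0) → 27.7383
  f2: (p8, p5, p10) → 118.1155
  f3: (p8, p5, p9) → 60.6809
  f4: (p8, p11, p9) → 55.8476
  f5: (p8, p7, p10) → 35.9449
  f6: (p8, p11, p7) → 49.1617
  f7: (p16, p5, p10) → 82.3440
  f8: (p16, p7, p10) → 41.5203
  f9: (p16, p15, p0) → 13.9521
  f10: (p16, p5, p0) → 34.4394
  f11: (p2, p11, p9) → 46.8392
  f12: (p2, p15, p0) → 50.9763
  f13: (p17, p9, p0) → 6.9309
  f14: (p17, p2, p0) → 4.5064
  f15: (p17, p2, p9) → 18.6373
  f16: (p1, p11, p7) → 68.8808
  f17: (p1, p2, p11) → 76.9659
  f18: (p1, p2, p15) → 84.1691
  f19: (p1, p16, p7) → 63.6875
  f20: (p1, p16, p15) → 19.2290
Σ area = 960.567

Euler: V−E+F = 12−30+20 = 2.


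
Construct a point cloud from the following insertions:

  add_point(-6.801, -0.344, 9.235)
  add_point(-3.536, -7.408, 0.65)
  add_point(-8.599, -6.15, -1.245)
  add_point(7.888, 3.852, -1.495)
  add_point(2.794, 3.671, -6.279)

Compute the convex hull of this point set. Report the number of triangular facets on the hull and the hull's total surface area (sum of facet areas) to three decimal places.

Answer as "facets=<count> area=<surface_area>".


facets=6 area=375.192

5 of the 5 inputs are extreme points: [0, 1, 2, 3, 4].

Per-facet area ½‖(b−a)×(c−a)‖:
  f1: (p1, p0, p2) → 31.8300
  f2: (p1, p0, p3) → 92.9989
  f3: (p4, p0, p2) → 95.2819
  f4: (p4, p0, p3) → 64.1145
  f5: (p4, p1, p2) → 40.2187
  f6: (p4, p1, p3) → 50.7479
Σ area = 375.192

Check V−E+F: 5 − 9 + 6 = 2.


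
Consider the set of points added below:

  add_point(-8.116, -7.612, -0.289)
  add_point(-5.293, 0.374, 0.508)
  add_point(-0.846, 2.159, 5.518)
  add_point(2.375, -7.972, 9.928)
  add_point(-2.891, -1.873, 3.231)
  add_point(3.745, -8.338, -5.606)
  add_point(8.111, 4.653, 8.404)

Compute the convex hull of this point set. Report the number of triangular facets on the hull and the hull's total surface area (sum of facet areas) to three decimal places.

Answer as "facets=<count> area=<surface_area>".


facets=8 area=532.649

Extreme-point indices: [0, 1, 2, 3, 5, 6] — 6 of 7 on the boundary.

Triangle areas on the boundary:
  f1: (p3, p5, p0) → 88.6210
  f2: (p3, p5, p6) → 107.9684
  f3: (p1, p5, p0) → 54.1233
  f4: (p1, p5, p6) → 111.2289
  f5: (p2, p3, p6) → 55.4259
  f6: (p2, p1, p6) → 16.6171
  f7: (p2, p3, p0) → 73.5144
  f8: (p2, p1, p0) → 25.1496
Σ area = 532.649

Check V−E+F: 6 − 12 + 8 = 2.


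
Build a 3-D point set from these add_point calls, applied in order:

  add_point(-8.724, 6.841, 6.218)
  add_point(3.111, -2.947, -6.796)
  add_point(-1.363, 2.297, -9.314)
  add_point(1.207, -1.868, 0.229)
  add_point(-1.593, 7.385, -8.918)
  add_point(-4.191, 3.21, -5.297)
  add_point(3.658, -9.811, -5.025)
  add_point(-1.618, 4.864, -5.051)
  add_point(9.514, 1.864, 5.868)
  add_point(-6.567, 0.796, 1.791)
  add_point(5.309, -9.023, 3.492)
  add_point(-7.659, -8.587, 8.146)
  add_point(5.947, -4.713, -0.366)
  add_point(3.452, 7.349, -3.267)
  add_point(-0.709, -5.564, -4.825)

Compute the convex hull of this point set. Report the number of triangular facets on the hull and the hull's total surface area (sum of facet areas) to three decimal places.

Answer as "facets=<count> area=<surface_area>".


facets=20 area=971.073

12 of the 15 inputs are extreme points: [0, 1, 2, 4, 5, 6, 8, 9, 10, 11, 13, 14].

Area of each hull facet:
  f1: (p11, p8, p0) → 139.3783
  f2: (p13, p8, p0) → 94.3329
  f3: (p5, p2, p11) → 36.9932
  f4: (p10, p11, p8) → 79.7735
  f5: (p10, p6, p8) → 48.6984
  f6: (p10, p6, p11) → 59.3188
  f7: (p14, p2, p11) → 56.1094
  f8: (p14, p6, p11) → 44.6641
  f9: (p14, p6, p2) → 21.2769
  f10: (p1, p6, p2) → 14.8486
  f11: (p1, p6, p8) → 53.1490
  f12: (p1, p13, p8) → 65.8190
  f13: (p9, p11, p0) → 42.4024
  f14: (p9, p5, p0) → 28.5989
  f15: (p9, p5, p11) → 27.6520
  f16: (p4, p5, p2) → 12.2899
  f17: (p4, p1, p2) → 13.1521
  f18: (p4, p1, p13) → 39.8481
  f19: (p4, p13, p0) → 58.3622
  f20: (p4, p5, p0) → 34.4048
Σ area = 971.073

Euler: V−E+F = 12−30+20 = 2.


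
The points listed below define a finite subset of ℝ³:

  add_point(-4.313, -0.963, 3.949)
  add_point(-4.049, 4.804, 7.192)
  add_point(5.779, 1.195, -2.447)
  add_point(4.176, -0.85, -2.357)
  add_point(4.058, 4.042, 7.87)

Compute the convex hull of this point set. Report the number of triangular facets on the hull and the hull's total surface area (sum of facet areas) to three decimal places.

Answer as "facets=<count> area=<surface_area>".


5 of the 5 inputs are extreme points: [0, 1, 2, 3, 4].

Facet areas (half cross-product norm):
  f1: (p1, p2, p0) → 40.0988
  f2: (p4, p1, p0) → 27.0521
  f3: (p4, p1, p2) → 44.0510
  f4: (p3, p2, p0) → 11.7097
  f5: (p3, p4, p0) → 50.3948
  f6: (p3, p4, p2) → 14.0514
Σ area = 187.358

Euler: V−E+F = 5−9+6 = 2.

facets=6 area=187.358


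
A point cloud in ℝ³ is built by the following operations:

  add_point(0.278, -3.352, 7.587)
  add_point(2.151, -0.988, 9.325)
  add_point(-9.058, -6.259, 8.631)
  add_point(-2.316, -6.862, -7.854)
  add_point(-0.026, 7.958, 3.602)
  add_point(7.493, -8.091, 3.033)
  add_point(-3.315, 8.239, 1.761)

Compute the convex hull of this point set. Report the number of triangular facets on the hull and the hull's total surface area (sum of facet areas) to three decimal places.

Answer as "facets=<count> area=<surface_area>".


facets=8 area=629.956

Hull vertices (6/7): indices [1, 2, 3, 4, 5, 6].

Facet areas (half cross-product norm):
  f1: (p3, p5, p2) → 118.3194
  f2: (p3, p6, p2) → 133.8839
  f3: (p1, p5, p2) → 66.9393
  f4: (p4, p1, p5) → 55.6820
  f5: (p4, p3, p5) → 122.8598
  f6: (p4, p3, p6) → 33.5008
  f7: (p4, p6, p2) → 32.1849
  f8: (p4, p1, p2) → 66.5862
Σ area = 629.956

Euler characteristic 6−12+8 = 2 ✓


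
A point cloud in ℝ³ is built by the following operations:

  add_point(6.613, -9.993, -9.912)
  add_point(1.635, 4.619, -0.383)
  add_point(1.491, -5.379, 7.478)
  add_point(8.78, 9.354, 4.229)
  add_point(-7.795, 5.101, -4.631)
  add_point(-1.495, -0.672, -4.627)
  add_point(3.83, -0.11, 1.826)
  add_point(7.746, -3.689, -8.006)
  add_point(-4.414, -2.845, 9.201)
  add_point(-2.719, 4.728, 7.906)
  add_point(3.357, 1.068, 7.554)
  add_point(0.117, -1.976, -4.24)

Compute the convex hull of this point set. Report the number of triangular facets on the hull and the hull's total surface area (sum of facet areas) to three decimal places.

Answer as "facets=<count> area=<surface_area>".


Points on the hull: [0, 2, 3, 4, 7, 8, 9, 10] (8 of 12).

Triangle areas on the boundary:
  f1: (p8, p0, p4) → 168.8572
  f2: (p2, p0, p3) → 156.1849
  f3: (p2, p8, p0) → 50.7891
  f4: (p7, p3, p4) → 146.9563
  f5: (p7, p0, p4) → 56.5416
  f6: (p7, p0, p3) → 27.1188
  f7: (p9, p3, p4) → 87.3074
  f8: (p9, p8, p4) → 52.9704
  f9: (p10, p2, p3) → 15.0910
  f10: (p10, p2, p8) → 22.1599
  f11: (p10, p9, p3) → 37.0454
  f12: (p10, p9, p8) → 26.6194
Σ area = 847.641

Euler: V−E+F = 8−18+12 = 2.

facets=12 area=847.641


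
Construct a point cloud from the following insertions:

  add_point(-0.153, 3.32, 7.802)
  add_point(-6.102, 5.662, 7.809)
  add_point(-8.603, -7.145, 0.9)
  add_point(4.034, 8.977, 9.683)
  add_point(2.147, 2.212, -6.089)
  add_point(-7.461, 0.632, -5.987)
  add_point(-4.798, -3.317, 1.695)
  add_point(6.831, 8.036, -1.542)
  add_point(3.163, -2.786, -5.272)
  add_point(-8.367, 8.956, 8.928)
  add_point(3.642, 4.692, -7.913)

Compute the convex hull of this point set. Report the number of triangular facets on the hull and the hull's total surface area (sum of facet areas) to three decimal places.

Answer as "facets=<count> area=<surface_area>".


9 of the 11 inputs are extreme points: [0, 1, 2, 3, 5, 7, 8, 9, 10].

Per-facet area ½‖(b−a)×(c−a)‖:
  f1: (p9, p3, p7) → 70.8998
  f2: (p9, p10, p7) → 71.9296
  f3: (p8, p3, p7) → 66.5517
  f4: (p8, p10, p7) → 30.8861
  f5: (p1, p9, p2) → 21.2050
  f6: (p5, p9, p2) → 87.2221
  f7: (p5, p9, p10) → 102.4080
  f8: (p5, p8, p2) → 57.6274
  f9: (p5, p8, p10) → 42.9961
  f10: (p0, p8, p2) → 92.4612
  f11: (p0, p8, p3) → 48.9541
  f12: (p0, p1, p2) → 46.5867
  f13: (p0, p9, p3) → 36.5157
  f14: (p0, p1, p9) → 7.9858
Σ area = 784.229

Euler characteristic 9−21+14 = 2 ✓

facets=14 area=784.229


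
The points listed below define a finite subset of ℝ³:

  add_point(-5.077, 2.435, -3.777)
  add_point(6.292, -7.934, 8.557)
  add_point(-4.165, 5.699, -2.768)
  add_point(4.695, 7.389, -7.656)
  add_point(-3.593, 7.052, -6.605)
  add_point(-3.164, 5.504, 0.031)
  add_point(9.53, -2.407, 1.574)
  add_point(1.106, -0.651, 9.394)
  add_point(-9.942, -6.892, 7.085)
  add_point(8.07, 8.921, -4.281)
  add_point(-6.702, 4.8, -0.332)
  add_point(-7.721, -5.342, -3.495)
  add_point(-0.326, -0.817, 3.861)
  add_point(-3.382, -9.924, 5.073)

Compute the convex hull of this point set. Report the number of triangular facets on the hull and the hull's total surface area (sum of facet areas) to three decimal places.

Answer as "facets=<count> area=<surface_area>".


facets=18 area=916.913

Hull vertices (11/14): indices [1, 3, 4, 5, 6, 7, 8, 9, 10, 11, 13].

Triangle areas on the boundary:
  f1: (p7, p9, p6) → 74.3093
  f2: (p1, p7, p8) → 57.6953
  f3: (p1, p7, p6) → 41.6247
  f4: (p5, p7, p9) → 74.6951
  f5: (p3, p9, p6) → 31.9600
  f6: (p3, p11, p6) → 119.9942
  f7: (p13, p11, p6) → 81.5354
  f8: (p13, p1, p6) → 48.7988
  f9: (p13, p11, p8) → 37.8854
  f10: (p13, p1, p8) → 30.1268
  f11: (p4, p3, p11) → 52.1317
  f12: (p4, p5, p9) → 40.1507
  f13: (p4, p3, p9) → 16.8422
  f14: (p10, p11, p8) → 57.7619
  f15: (p10, p4, p11) → 39.1240
  f16: (p10, p4, p5) → 12.2956
  f17: (p10, p7, p8) → 79.4327
  f18: (p10, p5, p7) → 20.5495
Σ area = 916.913

Euler: V−E+F = 11−27+18 = 2.


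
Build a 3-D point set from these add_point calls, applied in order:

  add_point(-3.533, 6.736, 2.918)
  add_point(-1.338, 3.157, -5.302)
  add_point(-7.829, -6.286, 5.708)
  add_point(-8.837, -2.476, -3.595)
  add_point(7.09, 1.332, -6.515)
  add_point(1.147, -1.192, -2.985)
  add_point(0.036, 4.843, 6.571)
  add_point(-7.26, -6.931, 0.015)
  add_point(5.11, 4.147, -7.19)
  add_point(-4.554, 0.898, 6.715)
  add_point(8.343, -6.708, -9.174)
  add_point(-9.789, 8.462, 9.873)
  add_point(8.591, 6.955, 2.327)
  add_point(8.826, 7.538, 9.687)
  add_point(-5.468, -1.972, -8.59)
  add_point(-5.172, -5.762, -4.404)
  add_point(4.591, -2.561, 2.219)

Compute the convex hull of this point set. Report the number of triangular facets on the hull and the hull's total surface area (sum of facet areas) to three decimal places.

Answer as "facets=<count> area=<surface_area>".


Hull vertices (14/17): indices [0, 1, 2, 3, 4, 7, 8, 10, 11, 12, 13, 14, 15, 16].

Area of each hull facet:
  f1: (p2, p13, p11) → 141.7161
  f2: (p2, p10, p7) → 42.2625
  f3: (p0, p8, p11) → 1.7107
  f4: (p12, p10, p13) → 46.9544
  f5: (p12, p0, p8) → 61.0618
  f6: (p12, p13, p11) → 68.8296
  f7: (p12, p0, p11) → 41.8449
  f8: (p14, p8, p10) → 68.5188
  f9: (p16, p10, p13) → 63.1723
  f10: (p16, p2, p13) → 83.0093
  f11: (p16, p2, p10) → 77.4848
  f12: (p4, p8, p10) → 9.4555
  f13: (p4, p12, p10) → 30.5938
  f14: (p4, p12, p8) → 18.2402
  f15: (p3, p14, p11) → 41.2801
  f16: (p3, p2, p11) → 77.4405
  f17: (p3, p2, p7) → 14.9230
  f18: (p1, p8, p11) → 47.8170
  f19: (p1, p14, p11) → 63.4194
  f20: (p1, p14, p8) → 21.4962
  f21: (p15, p10, p7) → 26.8676
  f22: (p15, p14, p10) → 40.1345
  f23: (p15, p3, p7) → 11.9778
  f24: (p15, p3, p14) → 13.1586
Σ area = 1113.369

Euler: V−E+F = 14−36+24 = 2.

facets=24 area=1113.369


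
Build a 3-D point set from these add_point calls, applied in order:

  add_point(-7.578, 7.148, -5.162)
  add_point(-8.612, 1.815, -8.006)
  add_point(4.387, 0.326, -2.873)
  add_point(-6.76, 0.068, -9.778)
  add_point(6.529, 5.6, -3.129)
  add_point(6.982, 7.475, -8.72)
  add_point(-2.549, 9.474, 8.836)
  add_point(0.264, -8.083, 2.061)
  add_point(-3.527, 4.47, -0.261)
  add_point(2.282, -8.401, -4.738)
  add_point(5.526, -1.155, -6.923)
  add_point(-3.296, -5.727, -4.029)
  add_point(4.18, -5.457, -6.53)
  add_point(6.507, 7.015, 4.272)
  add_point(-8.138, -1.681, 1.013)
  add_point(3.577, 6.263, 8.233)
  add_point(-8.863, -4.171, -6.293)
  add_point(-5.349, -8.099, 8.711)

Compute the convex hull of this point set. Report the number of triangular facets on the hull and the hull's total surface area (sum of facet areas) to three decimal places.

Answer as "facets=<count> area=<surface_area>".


Hull vertices (15/18): indices [0, 1, 3, 4, 5, 6, 7, 9, 10, 12, 13, 14, 15, 16, 17].

Per-facet area ½‖(b−a)×(c−a)‖:
  f1: (p17, p9, p16) → 87.0213
  f2: (p3, p9, p16) → 35.3247
  f3: (p13, p6, p5) → 60.2599
  f4: (p14, p17, p16) → 34.3404
  f5: (p14, p17, p6) → 76.5731
  f6: (p12, p3, p5) → 81.5823
  f7: (p12, p3, p9) → 24.9345
  f8: (p12, p13, p9) → 30.9192
  f9: (p0, p6, p5) → 112.2009
  f10: (p0, p3, p5) → 62.3075
  f11: (p0, p14, p6) → 74.8344
  f12: (p7, p17, p9) → 12.4546
  f13: (p7, p13, p9) → 58.4102
  f14: (p15, p17, p6) → 58.5567
  f15: (p15, p13, p6) → 14.7995
  f16: (p15, p7, p17) → 68.5708
  f17: (p15, p7, p13) → 39.7351
  f18: (p10, p12, p5) → 3.5667
  f19: (p10, p12, p13) → 27.0361
  f20: (p1, p3, p16) → 9.0168
  f21: (p1, p0, p3) → 7.1934
  f22: (p1, p14, p16) → 24.1204
  f23: (p1, p0, p14) → 29.4539
  f24: (p4, p13, p5) → 11.0184
  f25: (p4, p10, p5) → 22.7452
  f26: (p4, p10, p13) → 22.6397
Σ area = 1089.616

Check V−E+F: 15 − 39 + 26 = 2.

facets=26 area=1089.616


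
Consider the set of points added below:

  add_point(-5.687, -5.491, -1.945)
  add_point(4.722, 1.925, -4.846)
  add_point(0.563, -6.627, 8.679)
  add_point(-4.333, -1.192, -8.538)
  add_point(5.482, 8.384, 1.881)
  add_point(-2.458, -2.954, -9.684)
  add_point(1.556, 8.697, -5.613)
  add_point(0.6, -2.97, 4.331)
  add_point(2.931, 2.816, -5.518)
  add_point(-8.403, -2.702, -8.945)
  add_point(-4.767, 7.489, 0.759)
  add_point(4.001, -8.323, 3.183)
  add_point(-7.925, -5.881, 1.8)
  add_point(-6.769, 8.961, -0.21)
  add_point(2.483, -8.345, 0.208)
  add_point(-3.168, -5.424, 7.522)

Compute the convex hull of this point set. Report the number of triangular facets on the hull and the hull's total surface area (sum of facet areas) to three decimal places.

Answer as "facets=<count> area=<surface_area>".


Hull vertices (12/16): indices [0, 1, 2, 4, 5, 6, 9, 11, 12, 13, 14, 15].

Area of each hull facet:
  f1: (p13, p2, p4) → 105.3333
  f2: (p11, p2, p4) → 55.7877
  f3: (p11, p1, p4) → 60.6668
  f4: (p11, p1, p14) → 18.6229
  f5: (p12, p13, p9) → 77.0241
  f6: (p12, p11, p14) → 17.1991
  f7: (p12, p11, p2) → 36.5057
  f8: (p6, p13, p4) → 41.8475
  f9: (p6, p1, p4) → 30.1473
  f10: (p6, p13, p9) → 70.4395
  f11: (p15, p13, p2) → 27.8270
  f12: (p15, p12, p2) → 9.5023
  f13: (p15, p12, p13) → 55.9943
  f14: (p0, p14, p9) → 27.6466
  f15: (p0, p12, p9) → 13.9678
  f16: (p0, p12, p14) → 18.9926
  f17: (p5, p1, p14) → 54.0673
  f18: (p5, p14, p9) → 34.9715
  f19: (p5, p6, p1) → 37.1948
  f20: (p5, p6, p9) → 37.8631
Σ area = 831.601

Check V−E+F: 12 − 30 + 20 = 2.

facets=20 area=831.601


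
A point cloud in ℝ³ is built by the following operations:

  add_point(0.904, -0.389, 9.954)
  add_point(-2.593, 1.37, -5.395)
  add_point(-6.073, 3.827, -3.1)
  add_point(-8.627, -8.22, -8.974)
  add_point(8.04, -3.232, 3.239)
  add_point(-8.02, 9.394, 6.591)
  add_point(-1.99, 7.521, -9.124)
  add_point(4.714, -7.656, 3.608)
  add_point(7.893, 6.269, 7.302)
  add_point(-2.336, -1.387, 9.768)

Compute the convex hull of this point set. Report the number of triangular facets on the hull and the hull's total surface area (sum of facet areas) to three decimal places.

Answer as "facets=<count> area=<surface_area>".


Extreme-point indices: [0, 3, 4, 5, 6, 7, 8, 9] — 8 of 10 on the boundary.

Triangle areas on the boundary:
  f1: (p6, p4, p3) → 155.5504
  f2: (p6, p5, p3) → 144.5212
  f3: (p8, p6, p4) → 95.6085
  f4: (p8, p6, p5) → 129.7724
  f5: (p9, p5, p3) → 131.2799
  f6: (p7, p4, p3) → 46.2995
  f7: (p7, p9, p3) → 103.1533
  f8: (p0, p7, p9) → 17.5007
  f9: (p0, p8, p5) → 68.1319
  f10: (p0, p9, p5) → 20.9804
  f11: (p0, p8, p4) → 44.8733
  f12: (p0, p7, p4) → 27.4643
Σ area = 985.136

Euler: V−E+F = 8−18+12 = 2.

facets=12 area=985.136


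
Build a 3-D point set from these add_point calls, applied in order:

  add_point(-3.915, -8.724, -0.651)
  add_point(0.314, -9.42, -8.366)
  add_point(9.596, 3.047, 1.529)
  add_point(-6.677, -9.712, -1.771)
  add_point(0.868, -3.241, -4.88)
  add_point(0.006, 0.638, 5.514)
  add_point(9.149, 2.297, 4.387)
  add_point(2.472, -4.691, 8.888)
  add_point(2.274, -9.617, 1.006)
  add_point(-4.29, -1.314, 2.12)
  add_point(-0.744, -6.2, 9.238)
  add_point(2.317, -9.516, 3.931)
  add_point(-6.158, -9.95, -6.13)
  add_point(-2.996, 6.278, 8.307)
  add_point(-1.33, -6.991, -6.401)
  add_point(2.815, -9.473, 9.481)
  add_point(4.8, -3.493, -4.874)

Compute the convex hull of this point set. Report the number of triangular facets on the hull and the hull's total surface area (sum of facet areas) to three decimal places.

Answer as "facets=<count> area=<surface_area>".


facets=22 area=749.475

Hull vertices (13/17): indices [1, 2, 3, 4, 6, 7, 8, 10, 12, 13, 14, 15, 16].

Area of each hull facet:
  f1: (p4, p13, p2) → 88.8416
  f2: (p10, p13, p3) → 81.9531
  f3: (p10, p15, p3) → 30.8366
  f4: (p10, p15, p13) → 18.5708
  f5: (p6, p13, p2) → 18.7736
  f6: (p6, p15, p2) → 16.8807
  f7: (p12, p15, p3) → 23.6519
  f8: (p12, p13, p3) → 35.5893
  f9: (p12, p4, p13) → 77.4253
  f10: (p7, p15, p13) → 11.4484
  f11: (p7, p6, p13) → 61.8184
  f12: (p7, p6, p15) → 19.4335
  f13: (p8, p15, p2) → 61.9521
  f14: (p8, p12, p15) → 33.8162
  f15: (p8, p1, p12) → 32.6183
  f16: (p16, p4, p2) → 18.4394
  f17: (p16, p1, p4) → 14.0153
  f18: (p16, p8, p2) → 45.1841
  f19: (p16, p8, p1) → 33.7552
  f20: (p14, p12, p4) → 7.5507
  f21: (p14, p1, p4) → 6.9345
  f22: (p14, p1, p12) → 9.9866
Σ area = 749.475

Euler: V−E+F = 13−33+22 = 2.


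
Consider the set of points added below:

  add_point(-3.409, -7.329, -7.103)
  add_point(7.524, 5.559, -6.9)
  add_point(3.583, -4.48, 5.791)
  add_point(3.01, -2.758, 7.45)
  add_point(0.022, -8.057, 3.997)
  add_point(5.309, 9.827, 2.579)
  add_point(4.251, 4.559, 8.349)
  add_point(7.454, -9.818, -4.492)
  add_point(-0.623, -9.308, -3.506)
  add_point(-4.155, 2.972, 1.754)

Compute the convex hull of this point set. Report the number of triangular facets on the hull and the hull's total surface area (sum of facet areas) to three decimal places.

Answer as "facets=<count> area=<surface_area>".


facets=16 area=732.906

10 of the 10 inputs are extreme points: [0, 1, 2, 3, 4, 5, 6, 7, 8, 9].

Area of each hull facet:
  f1: (p6, p7, p1) → 118.7767
  f2: (p0, p1, p9) → 96.0528
  f3: (p0, p7, p1) → 86.3440
  f4: (p5, p1, p9) → 61.7347
  f5: (p5, p6, p9) → 41.2925
  f6: (p5, p6, p1) → 38.1738
  f7: (p4, p0, p9) → 65.7577
  f8: (p2, p6, p7) → 44.8756
  f9: (p2, p4, p7) → 30.4848
  f10: (p8, p0, p7) → 17.5902
  f11: (p8, p4, p7) → 31.0871
  f12: (p8, p4, p0) → 13.6232
  f13: (p3, p2, p6) → 6.3019
  f14: (p3, p2, p4) → 5.5484
  f15: (p3, p6, p9) → 37.8749
  f16: (p3, p4, p9) → 37.3873
Σ area = 732.906

Euler: V−E+F = 10−24+16 = 2.
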